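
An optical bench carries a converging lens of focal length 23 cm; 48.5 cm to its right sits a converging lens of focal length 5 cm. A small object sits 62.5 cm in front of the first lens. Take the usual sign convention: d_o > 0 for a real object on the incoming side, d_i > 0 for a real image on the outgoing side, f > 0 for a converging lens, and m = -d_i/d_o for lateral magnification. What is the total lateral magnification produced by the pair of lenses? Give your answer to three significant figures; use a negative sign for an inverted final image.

0.410

Lens 1: 1/d_i1 = 1/f_1 - 1/d_o1 = 1/23 - 1/62.5 = 0.02748 cm^-1, so d_i1 = 36.392 cm.
m_1 = -(36.392)/62.5 = -0.5823.
That image sits 12.108 cm in front of the second lens, so d_o2 = 12.108 cm.
Lens 2: 1/d_i2 = 1/f_2 - 1/d_o2 = 1/5 - 1/(12.108) = 0.11741 cm^-1, so d_i2 = 8.517 cm.
m_2 = -(8.517)/(12.108) = -0.7035.
Overall magnification: m = m_1 m_2 = 0.4096.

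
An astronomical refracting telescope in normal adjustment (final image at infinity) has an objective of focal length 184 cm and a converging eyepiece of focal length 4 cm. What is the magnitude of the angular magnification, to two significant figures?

46

|M| = f_obj/|f_eye| = 184/4 = 46.000.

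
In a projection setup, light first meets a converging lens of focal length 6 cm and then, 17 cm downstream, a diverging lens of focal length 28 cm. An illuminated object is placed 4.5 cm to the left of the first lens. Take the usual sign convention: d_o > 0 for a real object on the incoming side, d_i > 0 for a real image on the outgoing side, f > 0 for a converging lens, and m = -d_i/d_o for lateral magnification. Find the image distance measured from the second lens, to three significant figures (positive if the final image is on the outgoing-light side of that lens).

First lens: d_i1 = 1/(1/6 - 1/4.5) = -18.000 cm.
The intermediate image is virtual, 18.000 cm to the left of lens 1, so d_o2 = L - d_i1 = 17 - (-18.000) = 35.000 cm.
Second lens: d_i2 = 1/(1/(-28) - 1/(35.000)) = -15.556 cm.

-15.6 cm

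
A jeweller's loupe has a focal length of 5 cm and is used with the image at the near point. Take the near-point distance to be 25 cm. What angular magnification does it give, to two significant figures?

M = 1 + D/f = 1 + 25/5 = 6.000.

6.0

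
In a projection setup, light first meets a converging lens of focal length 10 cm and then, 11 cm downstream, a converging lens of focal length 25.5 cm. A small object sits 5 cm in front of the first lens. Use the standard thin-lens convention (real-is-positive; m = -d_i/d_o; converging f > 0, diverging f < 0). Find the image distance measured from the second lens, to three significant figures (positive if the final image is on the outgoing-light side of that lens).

Applying the thin-lens equation to the first lens, 1/10 = 1/5 + 1/d_i1, which gives d_i1 = -10.000 cm.
With d_i1 < 0 the first image is virtual and lies on the object side; the object distance for lens 2 is d_o2 = 11 - (-10.000) = 21.000 cm.
Applying the thin-lens equation again with f_2 = 25.5 cm and d_o2 = 21.000 cm gives d_i2 = -119.000 cm.

-119 cm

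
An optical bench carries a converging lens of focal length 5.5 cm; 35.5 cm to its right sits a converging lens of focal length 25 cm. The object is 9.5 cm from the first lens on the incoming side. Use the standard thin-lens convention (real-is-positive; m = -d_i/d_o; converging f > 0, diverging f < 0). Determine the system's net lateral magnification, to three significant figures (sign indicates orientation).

Lens 1: 1/d_i1 = 1/f_1 - 1/d_o1 = 1/5.5 - 1/9.5 = 0.07656 cm^-1, so d_i1 = 13.062 cm.
m_1 = -(13.062)/9.5 = -1.3750.
Object distance for lens 2: d_o2 = 35.5 - 13.062 = 22.438 cm.
Lens 2: 1/d_i2 = 1/f_2 - 1/d_o2 = 1/25 - 1/(22.438) = -0.00457 cm^-1, so d_i2 = -218.902 cm.
m_2 = -(-218.902)/(22.438) = 9.7561.
Total m = m_1 x m_2 = (-1.3750)(9.7561) = -13.4146.

-13.4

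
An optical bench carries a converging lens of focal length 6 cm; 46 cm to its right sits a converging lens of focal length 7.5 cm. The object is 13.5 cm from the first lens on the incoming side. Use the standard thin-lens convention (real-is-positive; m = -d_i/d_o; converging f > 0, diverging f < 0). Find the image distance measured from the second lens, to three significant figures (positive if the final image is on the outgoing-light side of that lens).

9.53 cm

Lens 1: 1/d_i1 = 1/f_1 - 1/d_o1 = 1/6 - 1/13.5 = 0.09259 cm^-1, so d_i1 = 10.800 cm.
That image sits 35.200 cm in front of the second lens, so d_o2 = 35.200 cm.
Lens 2: 1/d_i2 = 1/f_2 - 1/d_o2 = 1/7.5 - 1/(35.200) = 0.10492 cm^-1, so d_i2 = 9.531 cm.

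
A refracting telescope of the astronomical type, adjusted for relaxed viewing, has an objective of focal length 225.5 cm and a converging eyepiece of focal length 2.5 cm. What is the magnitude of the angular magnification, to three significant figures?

90.2

|M| = f_obj/|f_eye| = 225.5/2.5 = 90.200.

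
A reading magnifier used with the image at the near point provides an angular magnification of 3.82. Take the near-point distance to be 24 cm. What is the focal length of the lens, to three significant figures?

8.51 cm

For the image at the near point, M = 1 + D/f.
f = D/(M - 1) = 24/(3.82 - 1) = 8.511 cm.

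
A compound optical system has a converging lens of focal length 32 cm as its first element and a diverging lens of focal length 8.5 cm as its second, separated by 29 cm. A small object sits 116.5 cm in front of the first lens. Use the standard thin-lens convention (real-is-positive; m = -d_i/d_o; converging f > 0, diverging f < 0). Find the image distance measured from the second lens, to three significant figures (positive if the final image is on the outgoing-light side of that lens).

-19.4 cm

First lens: d_i1 = 1/(1/32 - 1/116.5) = 44.118 cm.
Since 44.118 cm > 29 cm, the first image lies past the second lens and serves as a virtual object: d_o2 = L - d_i1 = -15.118 cm.
Second lens: d_i2 = 1/(1/(-8.5) - 1/(-15.118)) = -19.417 cm.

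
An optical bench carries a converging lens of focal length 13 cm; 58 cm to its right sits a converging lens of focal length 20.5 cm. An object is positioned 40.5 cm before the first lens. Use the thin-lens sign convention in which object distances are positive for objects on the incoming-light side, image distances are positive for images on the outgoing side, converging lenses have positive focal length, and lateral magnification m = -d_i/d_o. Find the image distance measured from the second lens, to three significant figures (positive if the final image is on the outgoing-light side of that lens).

First lens: d_i1 = 1/(1/13 - 1/40.5) = 19.145 cm.
The intermediate image is 19.145 cm to the right of lens 1, so d_o2 = L - d_i1 = 58 - 19.145 = 38.855 cm.
Second lens: d_i2 = 1/(1/20.5 - 1/(38.855)) = 43.396 cm.

43.4 cm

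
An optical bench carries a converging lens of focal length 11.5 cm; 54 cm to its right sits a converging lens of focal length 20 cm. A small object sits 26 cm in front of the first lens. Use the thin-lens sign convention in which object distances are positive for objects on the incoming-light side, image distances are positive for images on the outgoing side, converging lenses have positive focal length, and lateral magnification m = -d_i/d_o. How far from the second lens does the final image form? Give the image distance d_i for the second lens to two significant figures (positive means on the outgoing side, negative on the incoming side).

50 cm

Lens 1: 1/d_i1 = 1/f_1 - 1/d_o1 = 1/11.5 - 1/26 = 0.04849 cm^-1, so d_i1 = 20.621 cm.
Object distance for lens 2: d_o2 = 54 - 20.621 = 33.379 cm.
Lens 2: 1/d_i2 = 1/f_2 - 1/d_o2 = 1/20 - 1/(33.379) = 0.02004 cm^-1, so d_i2 = 49.897 cm.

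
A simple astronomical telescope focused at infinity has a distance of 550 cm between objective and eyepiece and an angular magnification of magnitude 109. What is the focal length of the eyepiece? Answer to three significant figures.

5.00 cm

In normal adjustment the tube length equals f_obj + f_eye and |M| = f_obj/f_eye.
So f_obj = 109 f_eye and 109 f_eye + f_eye = 550 cm, giving f_eye = 550/110 = 5.000 cm and f_obj = 545.000 cm.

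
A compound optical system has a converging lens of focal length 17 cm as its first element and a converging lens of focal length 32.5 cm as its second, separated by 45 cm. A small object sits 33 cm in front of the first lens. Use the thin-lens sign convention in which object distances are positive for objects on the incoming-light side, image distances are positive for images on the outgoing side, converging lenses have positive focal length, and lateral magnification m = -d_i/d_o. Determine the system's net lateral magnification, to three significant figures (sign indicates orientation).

Applying the thin-lens equation to the first lens, 1/17 = 1/33 + 1/d_i1, which gives d_i1 = 35.062 cm.
Its lateral magnification is m_1 = -d_i1/d_o1 = -(35.062)/33 = -1.0625.
Object distance for lens 2: d_o2 = 45 - 35.062 = 9.938 cm.
Applying the thin-lens equation again with f_2 = 32.5 cm and d_o2 = 9.938 cm gives d_i2 = -14.314 cm.
m_2 = -(-14.314)/(9.938) = 1.4404.
The system's lateral magnification is m_1 m_2 = (-1.0625)(1.4404) = -1.5305.

-1.53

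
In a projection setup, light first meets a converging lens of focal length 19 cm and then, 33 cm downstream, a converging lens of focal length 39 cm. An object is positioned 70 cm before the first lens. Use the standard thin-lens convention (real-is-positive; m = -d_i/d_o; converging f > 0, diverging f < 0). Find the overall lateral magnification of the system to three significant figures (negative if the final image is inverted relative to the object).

-0.453

Lens 1: 1/d_i1 = 1/f_1 - 1/d_o1 = 1/19 - 1/70 = 0.03835 cm^-1, so d_i1 = 26.078 cm.
m_1 = -(26.078)/70 = -0.3725.
That image sits 6.922 cm in front of the second lens, so d_o2 = 6.922 cm.
Lens 2: 1/d_i2 = 1/f_2 - 1/d_o2 = 1/39 - 1/(6.922) = -0.11883 cm^-1, so d_i2 = -8.415 cm.
m_2 = -(-8.415)/(6.922) = 1.2158.
Total m = m_1 x m_2 = (-0.3725)(1.2158) = -0.4529.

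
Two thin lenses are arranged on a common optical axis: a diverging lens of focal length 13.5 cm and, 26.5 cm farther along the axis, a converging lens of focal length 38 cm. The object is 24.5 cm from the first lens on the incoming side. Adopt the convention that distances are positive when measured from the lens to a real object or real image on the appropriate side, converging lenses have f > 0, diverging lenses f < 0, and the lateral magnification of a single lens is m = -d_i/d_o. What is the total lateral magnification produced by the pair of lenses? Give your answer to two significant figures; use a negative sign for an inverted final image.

4.8

Applying the thin-lens equation to the first lens, 1/(-13.5) = 1/24.5 + 1/d_i1, which gives d_i1 = -8.704 cm.
Its lateral magnification is m_1 = -d_i1/d_o1 = -(-8.704)/24.5 = 0.3553.
With d_i1 < 0 the first image is virtual and lies on the object side; the object distance for lens 2 is d_o2 = 26.5 - (-8.704) = 35.204 cm.
Applying the thin-lens equation again with f_2 = 38 cm and d_o2 = 35.204 cm gives d_i2 = -478.442 cm.
m_2 = -(-478.442)/(35.204) = 13.5906.
Overall magnification: m = m_1 m_2 = 4.8282.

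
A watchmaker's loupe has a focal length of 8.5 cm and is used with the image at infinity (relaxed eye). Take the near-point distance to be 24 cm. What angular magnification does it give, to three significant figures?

2.82

M = D/f = 24/8.5 = 2.824.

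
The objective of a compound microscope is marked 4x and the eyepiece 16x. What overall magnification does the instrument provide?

The overall magnification of a compound microscope is the product of the objective and eyepiece magnifications:
M = M_obj x M_eye = 4 x 16 = 64.

64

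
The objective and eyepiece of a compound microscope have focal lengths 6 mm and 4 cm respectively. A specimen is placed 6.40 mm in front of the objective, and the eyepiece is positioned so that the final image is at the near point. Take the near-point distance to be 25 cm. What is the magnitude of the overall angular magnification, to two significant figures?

110

Convert to cm: f_obj = 6 mm = 0.6 cm; d_o = 6.40 mm = 0.64 cm.
Objective: 1/d_i = 1/f_obj - 1/d_o = 1/0.6 - 1/0.64 = 0.10417 cm^-1, so d_i = 9.600 cm.
m_obj = -d_i/d_o = -9.600/0.64 = -15.000.
Eyepiece angular magnification (image at near point): M_eye = 1 + D/f_e = 1 + 25/4 = 7.250.
Overall M = m_obj x M_eye = (-15.000)(7.250) = -108.75.
|M| = 108.75.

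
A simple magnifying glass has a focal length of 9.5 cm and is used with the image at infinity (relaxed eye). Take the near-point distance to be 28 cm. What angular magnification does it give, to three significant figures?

M = D/f = 28/9.5 = 2.947.

2.95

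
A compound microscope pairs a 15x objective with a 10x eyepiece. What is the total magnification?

150

The overall magnification of a compound microscope is the product of the objective and eyepiece magnifications:
M = M_obj x M_eye = 15 x 10 = 150.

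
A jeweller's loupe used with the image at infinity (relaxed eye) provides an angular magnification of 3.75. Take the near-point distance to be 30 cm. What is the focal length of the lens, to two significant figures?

For the image at infinity, M = D/f.
f = D/M = 30/3.75 = 8.000 cm.

8.0 cm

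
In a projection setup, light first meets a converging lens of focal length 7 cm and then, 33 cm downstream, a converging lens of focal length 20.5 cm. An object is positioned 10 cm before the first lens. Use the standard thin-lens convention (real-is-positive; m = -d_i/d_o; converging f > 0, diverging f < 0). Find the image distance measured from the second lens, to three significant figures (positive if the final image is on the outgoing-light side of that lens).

Applying the thin-lens equation to the first lens, 1/7 = 1/10 + 1/d_i1, which gives d_i1 = 23.333 cm.
That image sits 9.667 cm in front of the second lens, so d_o2 = 9.667 cm.
Applying the thin-lens equation again with f_2 = 20.5 cm and d_o2 = 9.667 cm gives d_i2 = -18.292 cm.

-18.3 cm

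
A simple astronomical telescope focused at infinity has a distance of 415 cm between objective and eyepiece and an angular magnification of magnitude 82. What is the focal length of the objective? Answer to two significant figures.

In normal adjustment the tube length equals f_obj + f_eye and |M| = f_obj/f_eye.
So f_obj = 82 f_eye and 82 f_eye + f_eye = 415 cm, giving f_eye = 415/83 = 5.000 cm and f_obj = 410.000 cm.

410 cm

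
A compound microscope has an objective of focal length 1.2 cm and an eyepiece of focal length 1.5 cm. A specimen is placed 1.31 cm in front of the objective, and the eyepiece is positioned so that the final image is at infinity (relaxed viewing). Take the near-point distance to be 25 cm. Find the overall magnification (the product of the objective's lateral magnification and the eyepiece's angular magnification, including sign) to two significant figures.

Objective: 1/d_i = 1/f_obj - 1/d_o = 1/1.2 - 1/1.31 = 0.06997 cm^-1, so d_i = 14.291 cm.
m_obj = -d_i/d_o = -14.291/1.31 = -10.909.
Eyepiece angular magnification (image at infinity): M_eye = D/f_e = 25/1.5 = 16.667.
Overall M = m_obj x M_eye = (-10.909)(16.667) = -181.82.

-180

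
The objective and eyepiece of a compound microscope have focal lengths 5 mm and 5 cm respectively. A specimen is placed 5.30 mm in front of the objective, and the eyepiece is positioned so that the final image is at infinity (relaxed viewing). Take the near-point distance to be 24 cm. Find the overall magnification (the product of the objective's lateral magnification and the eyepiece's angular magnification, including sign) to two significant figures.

-80

Convert to cm: f_obj = 5 mm = 0.5 cm; d_o = 5.30 mm = 0.53 cm.
Objective: 1/d_i = 1/f_obj - 1/d_o = 1/0.5 - 1/0.53 = 0.11321 cm^-1, so d_i = 8.833 cm.
m_obj = -d_i/d_o = -8.833/0.53 = -16.667.
Eyepiece angular magnification (image at infinity): M_eye = D/f_e = 24/5 = 4.800.
Overall M = m_obj x M_eye = (-16.667)(4.800) = -80.00.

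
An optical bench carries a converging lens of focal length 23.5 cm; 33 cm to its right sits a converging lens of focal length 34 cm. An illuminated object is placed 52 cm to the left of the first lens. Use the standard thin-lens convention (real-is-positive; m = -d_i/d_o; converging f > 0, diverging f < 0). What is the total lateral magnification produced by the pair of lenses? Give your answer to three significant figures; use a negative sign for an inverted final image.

Lens 1: 1/d_i1 = 1/f_1 - 1/d_o1 = 1/23.5 - 1/52 = 0.02332 cm^-1, so d_i1 = 42.877 cm.
m_1 = -(42.877)/52 = -0.8246.
Since 42.877 cm > 33 cm, the first image lies past the second lens and serves as a virtual object: d_o2 = L - d_i1 = -9.877 cm.
Lens 2: 1/d_i2 = 1/f_2 - 1/d_o2 = 1/34 - 1/(-9.877) = 0.13066 cm^-1, so d_i2 = 7.654 cm.
m_2 = -(7.654)/(-9.877) = 0.7749.
The system's lateral magnification is m_1 m_2 = (-0.8246)(0.7749) = -0.6389.

-0.639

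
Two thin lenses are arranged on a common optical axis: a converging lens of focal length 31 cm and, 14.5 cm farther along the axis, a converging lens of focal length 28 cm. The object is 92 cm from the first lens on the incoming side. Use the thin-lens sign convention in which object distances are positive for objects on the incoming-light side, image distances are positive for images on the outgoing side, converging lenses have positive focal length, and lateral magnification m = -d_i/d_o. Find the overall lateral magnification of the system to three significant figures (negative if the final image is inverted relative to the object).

-0.236

Applying the thin-lens equation to the first lens, 1/31 = 1/92 + 1/d_i1, which gives d_i1 = 46.754 cm.
Its lateral magnification is m_1 = -d_i1/d_o1 = -(46.754)/92 = -0.5082.
This image would form 46.754 cm past lens 1, i.e. 32.254 cm beyond lens 2, so it is a virtual object for lens 2: d_o2 = 14.5 - 46.754 = -32.254 cm.
Applying the thin-lens equation again with f_2 = 28 cm and d_o2 = -32.254 cm gives d_i2 = 14.988 cm.
m_2 = -(14.988)/(-32.254) = 0.4647.
Overall magnification: m = m_1 m_2 = -0.2362.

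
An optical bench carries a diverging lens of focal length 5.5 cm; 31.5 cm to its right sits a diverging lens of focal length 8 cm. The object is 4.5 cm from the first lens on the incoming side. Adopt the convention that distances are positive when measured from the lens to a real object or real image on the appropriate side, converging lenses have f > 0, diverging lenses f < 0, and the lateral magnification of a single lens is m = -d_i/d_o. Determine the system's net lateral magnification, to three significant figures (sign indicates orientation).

Lens 1: 1/d_i1 = 1/f_1 - 1/d_o1 = 1/(-5.5) - 1/4.5 = -0.40404 cm^-1, so d_i1 = -2.475 cm.
m_1 = -(-2.475)/4.5 = 0.5500.
The intermediate image is virtual, 2.475 cm to the left of lens 1, so d_o2 = L - d_i1 = 31.5 - (-2.475) = 33.975 cm.
Lens 2: 1/d_i2 = 1/f_2 - 1/d_o2 = 1/(-8) - 1/(33.975) = -0.15443 cm^-1, so d_i2 = -6.475 cm.
m_2 = -(-6.475)/(33.975) = 0.1906.
Overall magnification: m = m_1 m_2 = 0.1048.

0.105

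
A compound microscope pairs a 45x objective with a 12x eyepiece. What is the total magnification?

540

The overall magnification of a compound microscope is the product of the objective and eyepiece magnifications:
M = M_obj x M_eye = 45 x 12 = 540.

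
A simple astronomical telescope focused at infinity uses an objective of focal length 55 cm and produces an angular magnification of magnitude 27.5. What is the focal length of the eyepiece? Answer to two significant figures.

2.0 cm

|M| = f_obj/f_eye, so f_eye = f_obj/|M| = 55/27.5 = 2.000 cm.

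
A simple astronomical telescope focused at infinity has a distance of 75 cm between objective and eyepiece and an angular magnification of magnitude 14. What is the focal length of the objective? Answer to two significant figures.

70 cm

In normal adjustment the tube length equals f_obj + f_eye and |M| = f_obj/f_eye.
So f_obj = 14 f_eye and 14 f_eye + f_eye = 75 cm, giving f_eye = 75/15 = 5.000 cm and f_obj = 70.000 cm.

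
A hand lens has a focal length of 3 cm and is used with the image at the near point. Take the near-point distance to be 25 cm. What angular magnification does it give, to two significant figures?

M = 1 + D/f = 1 + 25/3 = 9.333.

9.3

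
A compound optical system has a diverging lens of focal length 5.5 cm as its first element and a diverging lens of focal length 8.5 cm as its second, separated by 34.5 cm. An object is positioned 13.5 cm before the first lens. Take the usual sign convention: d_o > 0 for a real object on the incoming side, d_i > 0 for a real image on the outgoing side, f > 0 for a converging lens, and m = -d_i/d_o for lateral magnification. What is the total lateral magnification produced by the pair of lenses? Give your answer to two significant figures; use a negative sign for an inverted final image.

0.052

Applying the thin-lens equation to the first lens, 1/(-5.5) = 1/13.5 + 1/d_i1, which gives d_i1 = -3.908 cm.
Its lateral magnification is m_1 = -d_i1/d_o1 = -(-3.908)/13.5 = 0.2895.
The intermediate image is virtual, 3.908 cm to the left of lens 1, so d_o2 = L - d_i1 = 34.5 - (-3.908) = 38.408 cm.
Applying the thin-lens equation again with f_2 = -8.5 cm and d_o2 = 38.408 cm gives d_i2 = -6.960 cm.
m_2 = -(-6.960)/(38.408) = 0.1812.
The system's lateral magnification is m_1 m_2 = (0.2895)(0.1812) = 0.0525.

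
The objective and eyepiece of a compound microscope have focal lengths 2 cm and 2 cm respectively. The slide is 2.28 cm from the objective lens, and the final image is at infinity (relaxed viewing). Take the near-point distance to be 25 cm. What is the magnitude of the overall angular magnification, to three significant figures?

89.3

Objective: 1/d_i = 1/f_obj - 1/d_o = 1/2 - 1/2.28 = 0.06140 cm^-1, so d_i = 16.286 cm.
m_obj = -d_i/d_o = -16.286/2.28 = -7.143.
Eyepiece angular magnification (image at infinity): M_eye = D/f_e = 25/2 = 12.500.
Overall M = m_obj x M_eye = (-7.143)(12.500) = -89.29.
|M| = 89.29.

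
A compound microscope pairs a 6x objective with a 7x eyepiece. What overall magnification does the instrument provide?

42

The overall magnification of a compound microscope is the product of the objective and eyepiece magnifications:
M = M_obj x M_eye = 6 x 7 = 42.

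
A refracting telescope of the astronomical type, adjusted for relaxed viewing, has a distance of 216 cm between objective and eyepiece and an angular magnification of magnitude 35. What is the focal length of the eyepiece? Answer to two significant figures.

In normal adjustment the tube length equals f_obj + f_eye and |M| = f_obj/f_eye.
So f_obj = 35 f_eye and 35 f_eye + f_eye = 216 cm, giving f_eye = 216/36 = 6.000 cm and f_obj = 210.000 cm.

6.0 cm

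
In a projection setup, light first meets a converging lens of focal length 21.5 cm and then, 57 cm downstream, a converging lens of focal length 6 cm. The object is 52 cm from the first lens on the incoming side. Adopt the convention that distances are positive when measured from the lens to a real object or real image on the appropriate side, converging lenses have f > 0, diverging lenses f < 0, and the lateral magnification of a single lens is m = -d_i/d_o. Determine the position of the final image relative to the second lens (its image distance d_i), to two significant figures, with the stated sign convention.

8.5 cm

First lens: d_i1 = 1/(1/21.5 - 1/52) = 36.656 cm.
The intermediate image is 36.656 cm to the right of lens 1, so d_o2 = L - d_i1 = 57 - 36.656 = 20.344 cm.
Second lens: d_i2 = 1/(1/6 - 1/(20.344)) = 8.510 cm.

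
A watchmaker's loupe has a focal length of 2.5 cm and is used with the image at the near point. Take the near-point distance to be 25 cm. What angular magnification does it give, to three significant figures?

M = 1 + D/f = 1 + 25/2.5 = 11.000.

11.0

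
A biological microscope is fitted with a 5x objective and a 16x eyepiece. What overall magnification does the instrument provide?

80

The overall magnification of a compound microscope is the product of the objective and eyepiece magnifications:
M = M_obj x M_eye = 5 x 16 = 80.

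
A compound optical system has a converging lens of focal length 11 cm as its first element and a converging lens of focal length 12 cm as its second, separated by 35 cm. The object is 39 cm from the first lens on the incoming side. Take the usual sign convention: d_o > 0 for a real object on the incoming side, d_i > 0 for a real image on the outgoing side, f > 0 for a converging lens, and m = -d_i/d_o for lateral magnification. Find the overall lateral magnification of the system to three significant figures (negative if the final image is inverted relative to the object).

0.614

Lens 1: 1/d_i1 = 1/f_1 - 1/d_o1 = 1/11 - 1/39 = 0.06527 cm^-1, so d_i1 = 15.321 cm.
m_1 = -(15.321)/39 = -0.3929.
That image sits 19.679 cm in front of the second lens, so d_o2 = 19.679 cm.
Lens 2: 1/d_i2 = 1/f_2 - 1/d_o2 = 1/12 - 1/(19.679) = 0.03252 cm^-1, so d_i2 = 30.753 cm.
m_2 = -(30.753)/(19.679) = -1.5628.
Total m = m_1 x m_2 = (-0.3929)(-1.5628) = 0.6140.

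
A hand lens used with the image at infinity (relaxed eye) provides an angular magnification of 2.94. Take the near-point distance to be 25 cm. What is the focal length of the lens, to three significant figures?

8.50 cm

For the image at infinity, M = D/f.
f = D/M = 25/2.94 = 8.503 cm.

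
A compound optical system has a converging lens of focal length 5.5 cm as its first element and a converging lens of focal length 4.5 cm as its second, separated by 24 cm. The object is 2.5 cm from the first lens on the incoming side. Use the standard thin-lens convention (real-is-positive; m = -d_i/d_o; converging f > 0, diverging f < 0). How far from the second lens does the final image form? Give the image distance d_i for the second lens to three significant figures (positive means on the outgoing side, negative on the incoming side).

5.34 cm

First lens: d_i1 = 1/(1/5.5 - 1/2.5) = -4.583 cm.
The intermediate image is virtual, 4.583 cm to the left of lens 1, so d_o2 = L - d_i1 = 24 - (-4.583) = 28.583 cm.
Second lens: d_i2 = 1/(1/4.5 - 1/(28.583)) = 5.341 cm.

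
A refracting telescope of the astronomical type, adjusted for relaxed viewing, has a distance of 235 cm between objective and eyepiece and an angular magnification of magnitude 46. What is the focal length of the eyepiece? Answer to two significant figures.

In normal adjustment the tube length equals f_obj + f_eye and |M| = f_obj/f_eye.
So f_obj = 46 f_eye and 46 f_eye + f_eye = 235 cm, giving f_eye = 235/47 = 5.000 cm and f_obj = 230.000 cm.

5.0 cm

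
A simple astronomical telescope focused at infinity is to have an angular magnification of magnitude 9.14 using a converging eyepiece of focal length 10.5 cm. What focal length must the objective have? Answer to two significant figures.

|M| = f_obj/|f_eye|, so f_obj = |M| x |f_eye| = 9.14 x 10.5 = 95.970 cm.

96 cm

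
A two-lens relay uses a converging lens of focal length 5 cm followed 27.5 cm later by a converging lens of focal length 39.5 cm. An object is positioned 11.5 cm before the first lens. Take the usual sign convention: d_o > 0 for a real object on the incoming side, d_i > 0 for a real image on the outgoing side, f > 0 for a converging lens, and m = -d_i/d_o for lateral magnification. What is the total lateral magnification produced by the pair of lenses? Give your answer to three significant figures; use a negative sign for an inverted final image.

Applying the thin-lens equation to the first lens, 1/5 = 1/11.5 + 1/d_i1, which gives d_i1 = 8.846 cm.
Its lateral magnification is m_1 = -d_i1/d_o1 = -(8.846)/11.5 = -0.7692.
Object distance for lens 2: d_o2 = 27.5 - 8.846 = 18.654 cm.
Applying the thin-lens equation again with f_2 = 39.5 cm and d_o2 = 18.654 cm gives d_i2 = -35.346 cm.
m_2 = -(-35.346)/(18.654) = 1.8948.
Total m = m_1 x m_2 = (-0.7692)(1.8948) = -1.4576.

-1.46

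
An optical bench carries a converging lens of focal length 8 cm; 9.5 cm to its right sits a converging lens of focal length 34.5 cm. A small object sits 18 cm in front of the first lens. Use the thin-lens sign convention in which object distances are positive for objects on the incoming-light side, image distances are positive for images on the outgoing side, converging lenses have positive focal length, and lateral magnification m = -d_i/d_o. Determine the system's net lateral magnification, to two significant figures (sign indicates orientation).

-0.70

First lens: d_i1 = 1/(1/8 - 1/18) = 14.400 cm.
m_1 = -(14.400)/18 = -0.8000.
Since 14.400 cm > 9.5 cm, the first image lies past the second lens and serves as a virtual object: d_o2 = L - d_i1 = -4.900 cm.
Second lens: d_i2 = 1/(1/34.5 - 1/(-4.900)) = 4.291 cm.
m_2 = -(4.291)/(-4.900) = 0.8756.
Overall magnification: m = m_1 m_2 = -0.7005.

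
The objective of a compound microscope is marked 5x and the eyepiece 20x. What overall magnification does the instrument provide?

The overall magnification of a compound microscope is the product of the objective and eyepiece magnifications:
M = M_obj x M_eye = 5 x 20 = 100.

100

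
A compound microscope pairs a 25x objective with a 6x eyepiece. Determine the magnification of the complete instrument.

150

The overall magnification of a compound microscope is the product of the objective and eyepiece magnifications:
M = M_obj x M_eye = 25 x 6 = 150.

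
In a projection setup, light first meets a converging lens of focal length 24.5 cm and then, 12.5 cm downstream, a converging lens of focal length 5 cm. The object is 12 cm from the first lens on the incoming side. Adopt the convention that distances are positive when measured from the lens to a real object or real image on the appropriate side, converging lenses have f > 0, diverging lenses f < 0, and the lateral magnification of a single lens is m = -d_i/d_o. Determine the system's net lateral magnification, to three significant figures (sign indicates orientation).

-0.316

Lens 1: 1/d_i1 = 1/f_1 - 1/d_o1 = 1/24.5 - 1/12 = -0.04252 cm^-1, so d_i1 = -23.520 cm.
m_1 = -(-23.520)/12 = 1.9600.
The intermediate image is virtual, 23.520 cm to the left of lens 1, so d_o2 = L - d_i1 = 12.5 - (-23.520) = 36.020 cm.
Lens 2: 1/d_i2 = 1/f_2 - 1/d_o2 = 1/5 - 1/(36.020) = 0.17224 cm^-1, so d_i2 = 5.806 cm.
m_2 = -(5.806)/(36.020) = -0.1612.
The system's lateral magnification is m_1 m_2 = (1.9600)(-0.1612) = -0.3159.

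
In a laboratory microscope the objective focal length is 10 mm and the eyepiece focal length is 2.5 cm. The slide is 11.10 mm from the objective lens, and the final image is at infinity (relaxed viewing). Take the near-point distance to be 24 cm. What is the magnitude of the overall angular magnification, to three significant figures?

87.3

Convert to cm: f_obj = 10 mm = 1 cm; d_o = 11.10 mm = 1.11 cm.
Objective: 1/d_i = 1/f_obj - 1/d_o = 1/1 - 1/1.11 = 0.09910 cm^-1, so d_i = 10.091 cm.
m_obj = -d_i/d_o = -10.091/1.11 = -9.091.
Eyepiece angular magnification (image at infinity): M_eye = D/f_e = 24/2.5 = 9.600.
Overall M = m_obj x M_eye = (-9.091)(9.600) = -87.27.
|M| = 87.27.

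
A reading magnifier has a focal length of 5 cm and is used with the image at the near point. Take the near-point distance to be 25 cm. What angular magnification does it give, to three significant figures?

M = 1 + D/f = 1 + 25/5 = 6.000.

6.00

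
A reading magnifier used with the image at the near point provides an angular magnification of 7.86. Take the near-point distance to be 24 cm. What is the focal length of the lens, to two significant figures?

For the image at the near point, M = 1 + D/f.
f = D/(M - 1) = 24/(7.86 - 1) = 3.499 cm.

3.5 cm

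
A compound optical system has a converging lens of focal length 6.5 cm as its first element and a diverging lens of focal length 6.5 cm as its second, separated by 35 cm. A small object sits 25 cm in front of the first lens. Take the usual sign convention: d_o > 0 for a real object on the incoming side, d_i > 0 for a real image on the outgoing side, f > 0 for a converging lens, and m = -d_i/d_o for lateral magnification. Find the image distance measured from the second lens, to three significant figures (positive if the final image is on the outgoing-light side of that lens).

-5.21 cm

Lens 1: 1/d_i1 = 1/f_1 - 1/d_o1 = 1/6.5 - 1/25 = 0.11385 cm^-1, so d_i1 = 8.784 cm.
The intermediate image is 8.784 cm to the right of lens 1, so d_o2 = L - d_i1 = 35 - 8.784 = 26.216 cm.
Lens 2: 1/d_i2 = 1/f_2 - 1/d_o2 = 1/(-6.5) - 1/(26.216) = -0.19199 cm^-1, so d_i2 = -5.209 cm.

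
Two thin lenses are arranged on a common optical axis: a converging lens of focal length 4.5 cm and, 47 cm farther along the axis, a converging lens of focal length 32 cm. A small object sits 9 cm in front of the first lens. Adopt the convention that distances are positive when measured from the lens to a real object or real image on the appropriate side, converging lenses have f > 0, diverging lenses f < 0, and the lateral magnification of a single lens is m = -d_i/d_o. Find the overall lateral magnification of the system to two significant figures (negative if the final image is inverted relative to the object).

5.3

First lens: d_i1 = 1/(1/4.5 - 1/9) = 9.000 cm.
m_1 = -(9.000)/9 = -1.0000.
Object distance for lens 2: d_o2 = 47 - 9.000 = 38.000 cm.
Second lens: d_i2 = 1/(1/32 - 1/(38.000)) = 202.667 cm.
m_2 = -(202.667)/(38.000) = -5.3333.
Overall magnification: m = m_1 m_2 = 5.3333.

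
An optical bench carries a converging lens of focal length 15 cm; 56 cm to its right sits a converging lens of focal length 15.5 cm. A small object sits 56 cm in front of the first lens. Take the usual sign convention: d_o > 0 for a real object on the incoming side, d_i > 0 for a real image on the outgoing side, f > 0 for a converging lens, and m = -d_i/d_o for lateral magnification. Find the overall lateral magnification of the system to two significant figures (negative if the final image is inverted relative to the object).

0.28

Applying the thin-lens equation to the first lens, 1/15 = 1/56 + 1/d_i1, which gives d_i1 = 20.488 cm.
Its lateral magnification is m_1 = -d_i1/d_o1 = -(20.488)/56 = -0.3659.
That image sits 35.512 cm in front of the second lens, so d_o2 = 35.512 cm.
Applying the thin-lens equation again with f_2 = 15.5 cm and d_o2 = 35.512 cm gives d_i2 = 27.505 cm.
m_2 = -(27.505)/(35.512) = -0.7745.
The system's lateral magnification is m_1 m_2 = (-0.3659)(-0.7745) = 0.2834.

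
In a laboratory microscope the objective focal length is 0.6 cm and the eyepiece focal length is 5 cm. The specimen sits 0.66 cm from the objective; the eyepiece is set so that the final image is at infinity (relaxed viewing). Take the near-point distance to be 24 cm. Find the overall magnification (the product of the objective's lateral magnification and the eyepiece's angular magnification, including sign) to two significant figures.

-48

Objective: 1/d_i = 1/f_obj - 1/d_o = 1/0.6 - 1/0.66 = 0.15152 cm^-1, so d_i = 6.600 cm.
m_obj = -d_i/d_o = -6.600/0.66 = -10.000.
Eyepiece angular magnification (image at infinity): M_eye = D/f_e = 24/5 = 4.800.
Overall M = m_obj x M_eye = (-10.000)(4.800) = -48.00.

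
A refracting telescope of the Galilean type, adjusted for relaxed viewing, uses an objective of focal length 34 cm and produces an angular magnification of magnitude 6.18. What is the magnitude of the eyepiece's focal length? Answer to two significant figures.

5.5 cm

|M| = f_obj/|f_eye|, so |f_eye| = f_obj/|M| = 34/6.18 = 5.502 cm.
(The eyepiece is diverging, so its signed focal length is -5.502 cm.)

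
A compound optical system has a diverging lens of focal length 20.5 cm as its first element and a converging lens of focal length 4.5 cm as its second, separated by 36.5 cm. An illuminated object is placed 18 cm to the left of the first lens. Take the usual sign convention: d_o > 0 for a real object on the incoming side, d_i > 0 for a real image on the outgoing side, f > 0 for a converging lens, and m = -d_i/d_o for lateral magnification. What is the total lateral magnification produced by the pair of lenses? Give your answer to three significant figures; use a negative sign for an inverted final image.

Lens 1: 1/d_i1 = 1/f_1 - 1/d_o1 = 1/(-20.5) - 1/18 = -0.10434 cm^-1, so d_i1 = -9.584 cm.
m_1 = -(-9.584)/18 = 0.5325.
With d_i1 < 0 the first image is virtual and lies on the object side; the object distance for lens 2 is d_o2 = 36.5 - (-9.584) = 46.084 cm.
Lens 2: 1/d_i2 = 1/f_2 - 1/d_o2 = 1/4.5 - 1/(46.084) = 0.20052 cm^-1, so d_i2 = 4.987 cm.
m_2 = -(4.987)/(46.084) = -0.1082.
Overall magnification: m = m_1 m_2 = -0.0576.

-0.0576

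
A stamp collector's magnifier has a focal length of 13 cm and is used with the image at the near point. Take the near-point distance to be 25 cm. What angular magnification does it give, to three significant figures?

2.92

M = 1 + D/f = 1 + 25/13 = 2.923.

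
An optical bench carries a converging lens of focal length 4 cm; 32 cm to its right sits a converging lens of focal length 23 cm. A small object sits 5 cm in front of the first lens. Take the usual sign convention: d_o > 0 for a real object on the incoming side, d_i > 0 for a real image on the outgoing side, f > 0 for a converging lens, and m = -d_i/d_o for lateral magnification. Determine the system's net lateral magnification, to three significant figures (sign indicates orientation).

-8.36

Lens 1: 1/d_i1 = 1/f_1 - 1/d_o1 = 1/4 - 1/5 = 0.05000 cm^-1, so d_i1 = 20.000 cm.
m_1 = -(20.000)/5 = -4.0000.
The intermediate image is 20.000 cm to the right of lens 1, so d_o2 = L - d_i1 = 32 - 20.000 = 12.000 cm.
Lens 2: 1/d_i2 = 1/f_2 - 1/d_o2 = 1/23 - 1/(12.000) = -0.03986 cm^-1, so d_i2 = -25.091 cm.
m_2 = -(-25.091)/(12.000) = 2.0909.
Overall magnification: m = m_1 m_2 = -8.3636.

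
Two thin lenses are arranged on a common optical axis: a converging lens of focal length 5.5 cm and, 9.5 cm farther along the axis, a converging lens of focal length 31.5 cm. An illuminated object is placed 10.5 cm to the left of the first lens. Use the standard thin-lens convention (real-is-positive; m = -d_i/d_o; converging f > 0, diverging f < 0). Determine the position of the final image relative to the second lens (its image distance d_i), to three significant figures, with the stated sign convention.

1.92 cm

First lens: d_i1 = 1/(1/5.5 - 1/10.5) = 11.550 cm.
Since 11.550 cm > 9.5 cm, the first image lies past the second lens and serves as a virtual object: d_o2 = L - d_i1 = -2.050 cm.
Second lens: d_i2 = 1/(1/31.5 - 1/(-2.050)) = 1.925 cm.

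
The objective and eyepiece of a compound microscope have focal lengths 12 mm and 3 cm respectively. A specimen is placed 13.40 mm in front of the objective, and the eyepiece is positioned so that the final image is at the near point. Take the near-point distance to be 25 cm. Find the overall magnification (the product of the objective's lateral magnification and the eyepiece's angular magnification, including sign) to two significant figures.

Convert to cm: f_obj = 12 mm = 1.2 cm; d_o = 13.40 mm = 1.34 cm.
Objective: 1/d_i = 1/f_obj - 1/d_o = 1/1.2 - 1/1.34 = 0.08706 cm^-1, so d_i = 11.486 cm.
m_obj = -d_i/d_o = -11.486/1.34 = -8.571.
Eyepiece angular magnification (image at near point): M_eye = 1 + D/f_e = 1 + 25/3 = 9.333.
Overall M = m_obj x M_eye = (-8.571)(9.333) = -80.00.

-80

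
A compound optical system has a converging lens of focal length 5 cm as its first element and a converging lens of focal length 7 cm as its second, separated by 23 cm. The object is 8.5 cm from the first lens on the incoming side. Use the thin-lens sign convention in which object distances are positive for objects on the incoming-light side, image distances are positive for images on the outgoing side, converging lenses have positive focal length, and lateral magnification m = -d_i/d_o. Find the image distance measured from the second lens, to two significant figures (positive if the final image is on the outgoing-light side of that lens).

Lens 1: 1/d_i1 = 1/f_1 - 1/d_o1 = 1/5 - 1/8.5 = 0.08235 cm^-1, so d_i1 = 12.143 cm.
Object distance for lens 2: d_o2 = 23 - 12.143 = 10.857 cm.
Lens 2: 1/d_i2 = 1/f_2 - 1/d_o2 = 1/7 - 1/(10.857) = 0.05075 cm^-1, so d_i2 = 19.704 cm.

20 cm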